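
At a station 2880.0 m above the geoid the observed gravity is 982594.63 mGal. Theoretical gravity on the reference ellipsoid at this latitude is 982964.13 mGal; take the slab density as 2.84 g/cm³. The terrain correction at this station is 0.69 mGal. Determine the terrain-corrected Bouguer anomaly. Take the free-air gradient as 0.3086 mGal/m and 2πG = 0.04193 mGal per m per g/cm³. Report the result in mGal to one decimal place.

Free-air correction = 0.3086 × 2880.0 = 888.77 mGal
Free-air anomaly = 982594.63 − 982964.13 + (888.77) = 519.27 mGal
Bouguer slab correction = 0.04193 × 2.84 × 2880.0 = 342.95 mGal
Simple Bouguer anomaly = 519.27 − (342.95) = 176.32 mGal
Complete Bouguer anomaly = 176.32 + 0.69 = 177.01 mGal

177.0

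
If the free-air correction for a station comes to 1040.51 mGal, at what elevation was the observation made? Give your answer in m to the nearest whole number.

3372

h = 1040.51 / 0.3086 = 3371.71 m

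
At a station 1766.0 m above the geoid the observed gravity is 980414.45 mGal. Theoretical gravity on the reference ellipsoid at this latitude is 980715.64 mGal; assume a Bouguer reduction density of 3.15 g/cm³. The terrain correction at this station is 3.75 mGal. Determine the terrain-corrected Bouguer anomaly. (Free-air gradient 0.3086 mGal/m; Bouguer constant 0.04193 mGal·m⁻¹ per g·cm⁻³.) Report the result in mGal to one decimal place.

Free-air correction = 0.3086 × 1766.0 = 544.99 mGal
Free-air anomaly = 980414.45 − 980715.64 + (544.99) = 243.80 mGal
Bouguer slab correction = 0.04193 × 3.15 × 1766.0 = 233.25 mGal
Simple Bouguer anomaly = 243.80 − (233.25) = 10.55 mGal
Complete Bouguer anomaly = 10.55 + 3.75 = 14.30 mGal

14.3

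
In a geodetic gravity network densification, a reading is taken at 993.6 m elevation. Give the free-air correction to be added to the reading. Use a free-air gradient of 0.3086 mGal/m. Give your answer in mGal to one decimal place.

306.6

Free-air correction = 0.3086 × 993.6 = 306.6 mGal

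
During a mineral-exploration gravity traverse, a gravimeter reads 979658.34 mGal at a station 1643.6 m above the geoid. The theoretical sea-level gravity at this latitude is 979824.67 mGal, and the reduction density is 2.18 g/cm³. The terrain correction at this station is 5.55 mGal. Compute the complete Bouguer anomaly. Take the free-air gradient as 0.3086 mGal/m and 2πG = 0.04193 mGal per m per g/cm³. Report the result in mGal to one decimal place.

196.2

Free-air correction = 0.3086 × 1643.6 = 507.21 mGal
Free-air anomaly = 979658.34 − 979824.67 + (507.21) = 340.88 mGal
Bouguer slab correction = 0.04193 × 2.18 × 1643.6 = 150.24 mGal
Simple Bouguer anomaly = 340.88 − (150.24) = 190.64 mGal
Complete Bouguer anomaly = 190.64 + 5.55 = 196.19 mGal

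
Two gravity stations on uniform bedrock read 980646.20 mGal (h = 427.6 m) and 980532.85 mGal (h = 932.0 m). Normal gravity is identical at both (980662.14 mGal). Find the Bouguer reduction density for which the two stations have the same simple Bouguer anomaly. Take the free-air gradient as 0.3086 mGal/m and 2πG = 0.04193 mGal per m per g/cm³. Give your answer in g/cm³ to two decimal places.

2.00

Δg_obs = 980532.85 − 980646.20 = -113.35 mGal over Δh = 932.0 − 427.6 = 504.4 m
Equal Bouguer anomalies ⇒ Δg_obs + (0.3086 − 0.04193ρ)·Δh = 0
0.3086 − 0.04193ρ = −Δg_obs/Δh = 0.22472
ρ = (0.3086 − 0.22472) / 0.04193 = 2.00 g/cm³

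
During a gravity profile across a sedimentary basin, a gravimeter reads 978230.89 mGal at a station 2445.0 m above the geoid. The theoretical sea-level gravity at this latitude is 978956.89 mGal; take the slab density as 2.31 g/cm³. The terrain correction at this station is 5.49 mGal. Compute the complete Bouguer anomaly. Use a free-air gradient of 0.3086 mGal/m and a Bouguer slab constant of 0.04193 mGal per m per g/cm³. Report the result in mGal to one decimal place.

Free-air correction = 0.3086 × 2445.0 = 754.53 mGal
Free-air anomaly = 978230.89 − 978956.89 + (754.53) = 28.53 mGal
Bouguer slab correction = 0.04193 × 2.31 × 2445.0 = 236.82 mGal
Simple Bouguer anomaly = 28.53 − (236.82) = -208.29 mGal
Complete Bouguer anomaly = -208.29 + 5.49 = -202.80 mGal

-202.8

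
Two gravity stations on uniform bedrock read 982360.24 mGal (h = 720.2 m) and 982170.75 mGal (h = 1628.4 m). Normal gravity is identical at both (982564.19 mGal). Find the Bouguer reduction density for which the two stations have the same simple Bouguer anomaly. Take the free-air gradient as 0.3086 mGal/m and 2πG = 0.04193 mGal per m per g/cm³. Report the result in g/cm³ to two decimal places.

Δg_obs = 982170.75 − 982360.24 = -189.49 mGal over Δh = 1628.4 − 720.2 = 908.2 m
Equal Bouguer anomalies ⇒ Δg_obs + (0.3086 − 0.04193ρ)·Δh = 0
0.3086 − 0.04193ρ = −Δg_obs/Δh = 0.20864
ρ = (0.3086 − 0.20864) / 0.04193 = 2.38 g/cm³

2.38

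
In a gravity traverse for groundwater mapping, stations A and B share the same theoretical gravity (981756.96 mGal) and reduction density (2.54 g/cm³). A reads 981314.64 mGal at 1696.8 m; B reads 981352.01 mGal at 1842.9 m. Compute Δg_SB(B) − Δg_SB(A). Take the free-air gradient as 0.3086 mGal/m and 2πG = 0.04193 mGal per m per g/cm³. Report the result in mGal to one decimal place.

66.9

Δg_SB(A) = 981314.64 − 981756.96 + 0.3086×1696.8 − 0.04193×2.54×1696.8 = -99.40 mGal
Δg_SB(B) = 981352.01 − 981756.96 + 0.3086×1842.9 − 0.04193×2.54×1842.9 = -32.50 mGal
Difference = -32.50 − (-99.40) = 66.90 mGal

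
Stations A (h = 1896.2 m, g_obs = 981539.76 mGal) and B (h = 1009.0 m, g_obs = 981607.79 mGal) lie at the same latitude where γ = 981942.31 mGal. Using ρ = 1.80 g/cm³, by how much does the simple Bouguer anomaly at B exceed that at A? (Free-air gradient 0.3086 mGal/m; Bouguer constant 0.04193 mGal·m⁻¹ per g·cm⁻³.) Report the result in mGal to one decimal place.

Δg_SB(A) = 981539.76 − 981942.31 + 0.3086×1896.2 − 0.04193×1.80×1896.2 = 39.50 mGal
Δg_SB(B) = 981607.79 − 981942.31 + 0.3086×1009.0 − 0.04193×1.80×1009.0 = -99.30 mGal
Difference = -99.30 − (39.50) = -138.80 mGal

-138.8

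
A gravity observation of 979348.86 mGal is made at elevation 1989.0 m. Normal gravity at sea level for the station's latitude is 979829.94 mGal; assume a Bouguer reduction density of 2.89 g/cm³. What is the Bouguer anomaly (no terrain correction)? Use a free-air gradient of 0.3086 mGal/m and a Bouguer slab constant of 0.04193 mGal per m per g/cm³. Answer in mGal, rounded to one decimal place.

Free-air correction = 0.3086 × 1989.0 = 613.81 mGal
Free-air anomaly = 979348.86 − 979829.94 + (613.81) = 132.73 mGal
Bouguer slab correction = 0.04193 × 2.89 × 1989.0 = 241.02 mGal
Simple Bouguer anomaly = 132.73 − (241.02) = -108.29 mGal

-108.3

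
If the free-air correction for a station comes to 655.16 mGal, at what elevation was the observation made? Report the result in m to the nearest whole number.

2123

h = 655.16 / 0.3086 = 2123.01 m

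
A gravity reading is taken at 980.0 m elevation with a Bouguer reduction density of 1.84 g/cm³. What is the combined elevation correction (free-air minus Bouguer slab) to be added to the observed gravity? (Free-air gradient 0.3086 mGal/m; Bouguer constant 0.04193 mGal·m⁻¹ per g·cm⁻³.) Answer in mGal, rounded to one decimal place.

Combined gradient = 0.3086 − 0.04193 × 1.84 = 0.2314488 mGal/m
Combined elevation correction = 0.2314488 × 980.0 = 226.8 mGal

226.8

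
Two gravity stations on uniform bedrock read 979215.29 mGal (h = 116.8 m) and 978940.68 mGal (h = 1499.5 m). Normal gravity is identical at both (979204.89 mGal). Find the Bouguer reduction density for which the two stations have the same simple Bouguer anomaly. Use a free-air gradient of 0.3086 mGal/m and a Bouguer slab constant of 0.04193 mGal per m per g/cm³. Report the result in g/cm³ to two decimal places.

Δg_obs = 978940.68 − 979215.29 = -274.61 mGal over Δh = 1499.5 − 116.8 = 1382.7 m
Equal Bouguer anomalies ⇒ Δg_obs + (0.3086 − 0.04193ρ)·Δh = 0
0.3086 − 0.04193ρ = −Δg_obs/Δh = 0.19860
ρ = (0.3086 − 0.19860) / 0.04193 = 2.62 g/cm³

2.62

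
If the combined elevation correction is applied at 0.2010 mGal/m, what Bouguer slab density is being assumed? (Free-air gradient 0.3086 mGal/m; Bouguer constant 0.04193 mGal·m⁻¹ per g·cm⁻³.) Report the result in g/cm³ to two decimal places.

2.57

0.2010 = 0.3086 − 0.04193 × ρ
ρ = (0.3086 − 0.2010) / 0.04193 = 2.57 g/cm³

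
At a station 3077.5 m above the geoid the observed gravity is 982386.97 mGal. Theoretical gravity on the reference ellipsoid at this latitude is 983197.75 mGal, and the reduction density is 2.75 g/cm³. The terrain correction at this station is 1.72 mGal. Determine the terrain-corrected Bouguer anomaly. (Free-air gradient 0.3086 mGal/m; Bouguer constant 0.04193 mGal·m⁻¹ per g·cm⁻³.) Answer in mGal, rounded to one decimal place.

Free-air correction = 0.3086 × 3077.5 = 949.72 mGal
Free-air anomaly = 982386.97 − 983197.75 + (949.72) = 138.94 mGal
Bouguer slab correction = 0.04193 × 2.75 × 3077.5 = 354.86 mGal
Simple Bouguer anomaly = 138.94 − (354.86) = -215.92 mGal
Complete Bouguer anomaly = -215.92 + 1.72 = -214.20 mGal

-214.2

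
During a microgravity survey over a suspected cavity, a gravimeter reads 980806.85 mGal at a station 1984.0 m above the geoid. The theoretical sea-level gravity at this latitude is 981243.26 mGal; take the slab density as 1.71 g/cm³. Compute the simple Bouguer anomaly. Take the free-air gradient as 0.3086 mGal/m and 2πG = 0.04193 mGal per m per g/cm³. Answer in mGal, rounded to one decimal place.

Free-air correction = 0.3086 × 1984.0 = 612.26 mGal
Free-air anomaly = 980806.85 − 981243.26 + (612.26) = 175.85 mGal
Bouguer slab correction = 0.04193 × 1.71 × 1984.0 = 142.25 mGal
Simple Bouguer anomaly = 175.85 − (142.25) = 33.60 mGal

33.6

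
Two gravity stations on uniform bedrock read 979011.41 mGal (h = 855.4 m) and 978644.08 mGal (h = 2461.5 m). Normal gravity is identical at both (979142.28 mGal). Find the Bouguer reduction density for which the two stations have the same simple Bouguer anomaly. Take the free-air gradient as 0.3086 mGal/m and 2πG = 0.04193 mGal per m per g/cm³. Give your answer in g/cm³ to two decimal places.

1.91

Δg_obs = 978644.08 − 979011.41 = -367.33 mGal over Δh = 2461.5 − 855.4 = 1606.1 m
Equal Bouguer anomalies ⇒ Δg_obs + (0.3086 − 0.04193ρ)·Δh = 0
0.3086 − 0.04193ρ = −Δg_obs/Δh = 0.22871
ρ = (0.3086 − 0.22871) / 0.04193 = 1.91 g/cm³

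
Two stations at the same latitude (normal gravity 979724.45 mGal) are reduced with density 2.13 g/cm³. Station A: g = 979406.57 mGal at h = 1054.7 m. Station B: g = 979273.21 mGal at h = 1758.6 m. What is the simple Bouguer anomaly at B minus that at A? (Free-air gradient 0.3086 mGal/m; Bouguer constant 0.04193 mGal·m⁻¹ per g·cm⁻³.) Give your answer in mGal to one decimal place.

21.0

Δg_SB(A) = 979406.57 − 979724.45 + 0.3086×1054.7 − 0.04193×2.13×1054.7 = -86.60 mGal
Δg_SB(B) = 979273.21 − 979724.45 + 0.3086×1758.6 − 0.04193×2.13×1758.6 = -65.60 mGal
Difference = -65.60 − (-86.60) = 21.00 mGal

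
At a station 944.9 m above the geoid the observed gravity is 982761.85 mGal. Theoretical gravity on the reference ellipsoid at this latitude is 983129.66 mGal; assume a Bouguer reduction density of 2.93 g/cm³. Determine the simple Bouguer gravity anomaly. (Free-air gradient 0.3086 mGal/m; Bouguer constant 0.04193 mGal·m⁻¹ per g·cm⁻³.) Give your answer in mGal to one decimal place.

Free-air correction = 0.3086 × 944.9 = 291.60 mGal
Free-air anomaly = 982761.85 − 983129.66 + (291.60) = -76.21 mGal
Bouguer slab correction = 0.04193 × 2.93 × 944.9 = 116.09 mGal
Simple Bouguer anomaly = -76.21 − (116.09) = -192.30 mGal

-192.3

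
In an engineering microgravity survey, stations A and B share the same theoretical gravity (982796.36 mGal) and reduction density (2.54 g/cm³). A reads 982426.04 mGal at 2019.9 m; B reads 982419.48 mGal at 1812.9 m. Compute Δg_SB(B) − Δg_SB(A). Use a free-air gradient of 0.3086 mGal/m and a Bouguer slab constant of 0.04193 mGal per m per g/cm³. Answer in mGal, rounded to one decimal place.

Δg_SB(A) = 982426.04 − 982796.36 + 0.3086×2019.9 − 0.04193×2.54×2019.9 = 37.90 mGal
Δg_SB(B) = 982419.48 − 982796.36 + 0.3086×1812.9 − 0.04193×2.54×1812.9 = -10.50 mGal
Difference = -10.50 − (37.90) = -48.40 mGal

-48.4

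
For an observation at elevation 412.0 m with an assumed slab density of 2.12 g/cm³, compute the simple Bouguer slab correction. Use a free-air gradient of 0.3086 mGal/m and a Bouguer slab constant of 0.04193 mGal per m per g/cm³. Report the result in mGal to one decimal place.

36.6

Bouguer slab correction = 0.04193 × 2.12 × 412.0 = 36.6 mGal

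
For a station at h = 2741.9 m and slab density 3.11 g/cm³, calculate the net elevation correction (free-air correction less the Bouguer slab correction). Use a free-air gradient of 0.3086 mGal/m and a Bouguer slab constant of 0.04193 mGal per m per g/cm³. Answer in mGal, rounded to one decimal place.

488.6

Combined gradient = 0.3086 − 0.04193 × 3.11 = 0.1781977 mGal/m
Combined elevation correction = 0.1781977 × 2741.9 = 488.6 mGal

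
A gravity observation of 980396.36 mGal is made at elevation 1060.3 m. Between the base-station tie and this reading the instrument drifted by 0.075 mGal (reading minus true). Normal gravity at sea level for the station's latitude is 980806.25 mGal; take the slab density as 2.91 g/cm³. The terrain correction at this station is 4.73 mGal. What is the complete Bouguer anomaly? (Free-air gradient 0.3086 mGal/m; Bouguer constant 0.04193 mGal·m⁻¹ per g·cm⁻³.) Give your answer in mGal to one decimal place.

Drift-corrected reading = 980396.36 − (0.075) = 980396.285 mGal
Free-air correction = 0.3086 × 1060.3 = 327.21 mGal
Free-air anomaly = 980396.285 − 980806.25 + (327.21) = -82.755 mGal
Bouguer slab correction = 0.04193 × 2.91 × 1060.3 = 129.37 mGal
Simple Bouguer anomaly = -82.755 − (129.37) = -212.125 mGal
Complete Bouguer anomaly = -212.125 + 4.73 = -207.395 mGal

-207.4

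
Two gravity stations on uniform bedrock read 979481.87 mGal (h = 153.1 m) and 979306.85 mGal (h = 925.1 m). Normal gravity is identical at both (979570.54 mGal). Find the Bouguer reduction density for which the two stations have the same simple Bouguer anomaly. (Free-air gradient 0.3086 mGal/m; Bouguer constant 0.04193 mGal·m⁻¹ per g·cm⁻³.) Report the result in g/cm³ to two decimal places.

Δg_obs = 979306.85 − 979481.87 = -175.02 mGal over Δh = 925.1 − 153.1 = 772.0 m
Equal Bouguer anomalies ⇒ Δg_obs + (0.3086 − 0.04193ρ)·Δh = 0
0.3086 − 0.04193ρ = −Δg_obs/Δh = 0.22671
ρ = (0.3086 − 0.22671) / 0.04193 = 1.95 g/cm³

1.95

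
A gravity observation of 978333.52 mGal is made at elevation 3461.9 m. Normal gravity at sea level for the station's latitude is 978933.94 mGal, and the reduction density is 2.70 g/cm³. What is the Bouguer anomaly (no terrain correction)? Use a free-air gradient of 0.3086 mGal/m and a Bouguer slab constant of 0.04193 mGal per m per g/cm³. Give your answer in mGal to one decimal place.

Free-air correction = 0.3086 × 3461.9 = 1068.34 mGal
Free-air anomaly = 978333.52 − 978933.94 + (1068.34) = 467.92 mGal
Bouguer slab correction = 0.04193 × 2.70 × 3461.9 = 391.93 mGal
Simple Bouguer anomaly = 467.92 − (391.93) = 75.99 mGal

76.0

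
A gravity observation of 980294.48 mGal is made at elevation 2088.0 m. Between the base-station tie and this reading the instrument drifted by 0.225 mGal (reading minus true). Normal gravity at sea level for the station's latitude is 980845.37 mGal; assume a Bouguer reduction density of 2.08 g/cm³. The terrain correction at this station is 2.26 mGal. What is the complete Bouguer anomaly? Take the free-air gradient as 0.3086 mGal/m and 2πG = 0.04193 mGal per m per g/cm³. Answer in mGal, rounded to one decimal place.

-86.6

Drift-corrected reading = 980294.48 − (0.225) = 980294.255 mGal
Free-air correction = 0.3086 × 2088.0 = 644.36 mGal
Free-air anomaly = 980294.255 − 980845.37 + (644.36) = 93.245 mGal
Bouguer slab correction = 0.04193 × 2.08 × 2088.0 = 182.10 mGal
Simple Bouguer anomaly = 93.245 − (182.10) = -88.855 mGal
Complete Bouguer anomaly = -88.855 + 2.26 = -86.595 mGal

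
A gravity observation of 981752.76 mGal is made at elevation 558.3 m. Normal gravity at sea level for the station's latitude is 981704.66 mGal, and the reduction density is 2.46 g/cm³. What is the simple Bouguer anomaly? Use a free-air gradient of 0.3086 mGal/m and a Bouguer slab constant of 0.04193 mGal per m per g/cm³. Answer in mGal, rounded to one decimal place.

Free-air correction = 0.3086 × 558.3 = 172.29 mGal
Free-air anomaly = 981752.76 − 981704.66 + (172.29) = 220.39 mGal
Bouguer slab correction = 0.04193 × 2.46 × 558.3 = 57.59 mGal
Simple Bouguer anomaly = 220.39 − (57.59) = 162.80 mGal

162.8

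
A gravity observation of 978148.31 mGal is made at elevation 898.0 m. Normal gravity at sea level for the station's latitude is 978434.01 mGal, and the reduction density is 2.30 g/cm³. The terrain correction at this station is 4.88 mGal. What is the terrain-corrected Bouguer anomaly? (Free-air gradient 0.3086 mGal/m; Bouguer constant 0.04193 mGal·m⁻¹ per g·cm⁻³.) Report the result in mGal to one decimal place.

-90.3

Free-air correction = 0.3086 × 898.0 = 277.12 mGal
Free-air anomaly = 978148.31 − 978434.01 + (277.12) = -8.58 mGal
Bouguer slab correction = 0.04193 × 2.30 × 898.0 = 86.60 mGal
Simple Bouguer anomaly = -8.58 − (86.60) = -95.18 mGal
Complete Bouguer anomaly = -95.18 + 4.88 = -90.30 mGal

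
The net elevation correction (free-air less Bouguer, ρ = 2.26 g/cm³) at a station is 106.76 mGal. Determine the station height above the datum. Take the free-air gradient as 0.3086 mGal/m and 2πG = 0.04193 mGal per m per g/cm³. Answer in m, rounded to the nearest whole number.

Combined gradient = 0.3086 − 0.04193 × 2.26 = 0.2138382 mGal/m
h = 106.76 / 0.2138382 = 499.26 m

499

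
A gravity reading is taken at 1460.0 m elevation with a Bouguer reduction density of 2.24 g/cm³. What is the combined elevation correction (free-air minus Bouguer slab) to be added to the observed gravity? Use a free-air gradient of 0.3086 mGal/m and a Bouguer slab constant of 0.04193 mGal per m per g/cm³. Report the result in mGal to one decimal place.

313.4

Combined gradient = 0.3086 − 0.04193 × 2.24 = 0.2146768 mGal/m
Combined elevation correction = 0.2146768 × 1460.0 = 313.4 mGal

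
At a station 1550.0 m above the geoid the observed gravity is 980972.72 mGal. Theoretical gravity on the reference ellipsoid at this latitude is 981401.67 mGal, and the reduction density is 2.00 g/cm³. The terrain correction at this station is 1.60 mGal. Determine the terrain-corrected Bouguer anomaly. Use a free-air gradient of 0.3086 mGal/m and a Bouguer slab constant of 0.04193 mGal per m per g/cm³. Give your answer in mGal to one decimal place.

Free-air correction = 0.3086 × 1550.0 = 478.33 mGal
Free-air anomaly = 980972.72 − 981401.67 + (478.33) = 49.38 mGal
Bouguer slab correction = 0.04193 × 2.00 × 1550.0 = 129.98 mGal
Simple Bouguer anomaly = 49.38 − (129.98) = -80.60 mGal
Complete Bouguer anomaly = -80.60 + 1.60 = -79.00 mGal

-79.0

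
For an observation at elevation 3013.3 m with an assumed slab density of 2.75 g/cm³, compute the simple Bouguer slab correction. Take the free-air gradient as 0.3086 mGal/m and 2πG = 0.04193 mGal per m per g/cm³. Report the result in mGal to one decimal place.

347.5

Bouguer slab correction = 0.04193 × 2.75 × 3013.3 = 347.5 mGal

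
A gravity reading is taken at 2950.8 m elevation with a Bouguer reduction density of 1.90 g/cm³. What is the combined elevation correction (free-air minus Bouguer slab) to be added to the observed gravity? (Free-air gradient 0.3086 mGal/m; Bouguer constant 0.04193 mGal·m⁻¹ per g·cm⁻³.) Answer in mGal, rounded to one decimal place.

Combined gradient = 0.3086 − 0.04193 × 1.90 = 0.2289330 mGal/m
Combined elevation correction = 0.2289330 × 2950.8 = 675.5 mGal

675.5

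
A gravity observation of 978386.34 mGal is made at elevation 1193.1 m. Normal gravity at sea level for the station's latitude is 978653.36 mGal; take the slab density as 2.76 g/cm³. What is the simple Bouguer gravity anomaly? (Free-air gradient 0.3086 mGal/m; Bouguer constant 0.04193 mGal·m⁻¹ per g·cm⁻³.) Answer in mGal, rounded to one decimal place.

-36.9

Free-air correction = 0.3086 × 1193.1 = 368.19 mGal
Free-air anomaly = 978386.34 − 978653.36 + (368.19) = 101.17 mGal
Bouguer slab correction = 0.04193 × 2.76 × 1193.1 = 138.07 mGal
Simple Bouguer anomaly = 101.17 − (138.07) = -36.90 mGal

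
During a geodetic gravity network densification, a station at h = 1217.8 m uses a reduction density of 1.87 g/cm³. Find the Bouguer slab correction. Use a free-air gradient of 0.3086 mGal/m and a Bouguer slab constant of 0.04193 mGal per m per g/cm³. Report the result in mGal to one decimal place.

Bouguer slab correction = 0.04193 × 1.87 × 1217.8 = 95.5 mGal

95.5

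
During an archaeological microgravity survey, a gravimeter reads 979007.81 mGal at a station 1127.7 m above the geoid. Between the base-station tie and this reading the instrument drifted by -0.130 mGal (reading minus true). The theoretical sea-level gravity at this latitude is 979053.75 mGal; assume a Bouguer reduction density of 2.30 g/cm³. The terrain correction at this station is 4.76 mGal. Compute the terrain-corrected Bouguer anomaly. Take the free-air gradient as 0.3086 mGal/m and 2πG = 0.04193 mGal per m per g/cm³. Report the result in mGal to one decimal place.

Drift-corrected reading = 979007.81 − (-0.130) = 979007.940 mGal
Free-air correction = 0.3086 × 1127.7 = 348.01 mGal
Free-air anomaly = 979007.940 − 979053.75 + (348.01) = 302.200 mGal
Bouguer slab correction = 0.04193 × 2.30 × 1127.7 = 108.75 mGal
Simple Bouguer anomaly = 302.200 − (108.75) = 193.450 mGal
Complete Bouguer anomaly = 193.450 + 4.76 = 198.210 mGal

198.2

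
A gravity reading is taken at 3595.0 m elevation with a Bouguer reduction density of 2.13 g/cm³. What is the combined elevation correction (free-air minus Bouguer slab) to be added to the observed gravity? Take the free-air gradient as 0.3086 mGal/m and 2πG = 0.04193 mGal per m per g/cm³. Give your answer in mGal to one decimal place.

Combined gradient = 0.3086 − 0.04193 × 2.13 = 0.2192891 mGal/m
Combined elevation correction = 0.2192891 × 3595.0 = 788.3 mGal

788.3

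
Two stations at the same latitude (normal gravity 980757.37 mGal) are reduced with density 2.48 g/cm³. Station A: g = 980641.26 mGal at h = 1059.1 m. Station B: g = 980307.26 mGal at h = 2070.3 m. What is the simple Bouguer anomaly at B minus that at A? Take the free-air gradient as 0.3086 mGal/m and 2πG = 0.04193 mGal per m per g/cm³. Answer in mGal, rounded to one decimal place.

-127.1

Δg_SB(A) = 980641.26 − 980757.37 + 0.3086×1059.1 − 0.04193×2.48×1059.1 = 100.60 mGal
Δg_SB(B) = 980307.26 − 980757.37 + 0.3086×2070.3 − 0.04193×2.48×2070.3 = -26.50 mGal
Difference = -26.50 − (100.60) = -127.10 mGal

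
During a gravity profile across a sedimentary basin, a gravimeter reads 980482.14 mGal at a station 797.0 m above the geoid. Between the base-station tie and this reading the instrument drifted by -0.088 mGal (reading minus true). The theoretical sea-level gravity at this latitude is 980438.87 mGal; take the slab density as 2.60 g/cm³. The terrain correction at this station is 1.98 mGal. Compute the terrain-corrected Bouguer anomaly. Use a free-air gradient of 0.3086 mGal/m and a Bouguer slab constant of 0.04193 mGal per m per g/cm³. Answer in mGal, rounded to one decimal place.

Drift-corrected reading = 980482.14 − (-0.088) = 980482.228 mGal
Free-air correction = 0.3086 × 797.0 = 245.95 mGal
Free-air anomaly = 980482.228 − 980438.87 + (245.95) = 289.308 mGal
Bouguer slab correction = 0.04193 × 2.60 × 797.0 = 86.89 mGal
Simple Bouguer anomaly = 289.308 − (86.89) = 202.418 mGal
Complete Bouguer anomaly = 202.418 + 1.98 = 204.398 mGal

204.4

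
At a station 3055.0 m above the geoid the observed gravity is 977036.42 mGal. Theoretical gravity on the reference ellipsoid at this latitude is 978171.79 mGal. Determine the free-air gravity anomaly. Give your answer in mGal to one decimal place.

Free-air correction = 0.3086 × 3055.0 = 942.77 mGal
Free-air anomaly = 977036.42 − 978171.79 + (942.77) = -192.60 mGal

-192.6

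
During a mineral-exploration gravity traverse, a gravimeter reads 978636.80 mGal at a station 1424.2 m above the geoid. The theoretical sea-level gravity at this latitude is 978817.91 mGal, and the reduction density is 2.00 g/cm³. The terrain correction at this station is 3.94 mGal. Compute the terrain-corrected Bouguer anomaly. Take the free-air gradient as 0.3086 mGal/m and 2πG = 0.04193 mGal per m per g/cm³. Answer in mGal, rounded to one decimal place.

Free-air correction = 0.3086 × 1424.2 = 439.51 mGal
Free-air anomaly = 978636.80 − 978817.91 + (439.51) = 258.40 mGal
Bouguer slab correction = 0.04193 × 2.00 × 1424.2 = 119.43 mGal
Simple Bouguer anomaly = 258.40 − (119.43) = 138.97 mGal
Complete Bouguer anomaly = 138.97 + 3.94 = 142.91 mGal

142.9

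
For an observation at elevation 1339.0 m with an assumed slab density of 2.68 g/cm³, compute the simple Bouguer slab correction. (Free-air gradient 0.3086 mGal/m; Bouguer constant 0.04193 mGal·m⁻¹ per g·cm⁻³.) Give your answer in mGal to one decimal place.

150.5

Bouguer slab correction = 0.04193 × 2.68 × 1339.0 = 150.5 mGal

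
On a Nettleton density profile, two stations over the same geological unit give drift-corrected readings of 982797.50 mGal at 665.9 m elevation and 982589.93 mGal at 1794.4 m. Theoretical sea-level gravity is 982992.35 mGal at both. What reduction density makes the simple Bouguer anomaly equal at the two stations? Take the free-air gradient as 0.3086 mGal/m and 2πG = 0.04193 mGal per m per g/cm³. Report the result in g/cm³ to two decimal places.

2.97

Δg_obs = 982589.93 − 982797.50 = -207.57 mGal over Δh = 1794.4 − 665.9 = 1128.5 m
Equal Bouguer anomalies ⇒ Δg_obs + (0.3086 − 0.04193ρ)·Δh = 0
0.3086 − 0.04193ρ = −Δg_obs/Δh = 0.18393
ρ = (0.3086 − 0.18393) / 0.04193 = 2.97 g/cm³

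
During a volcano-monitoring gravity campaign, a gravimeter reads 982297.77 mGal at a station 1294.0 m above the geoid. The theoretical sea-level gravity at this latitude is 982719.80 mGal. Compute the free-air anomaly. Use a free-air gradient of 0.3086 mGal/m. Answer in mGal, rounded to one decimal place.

Free-air correction = 0.3086 × 1294.0 = 399.33 mGal
Free-air anomaly = 982297.77 − 982719.80 + (399.33) = -22.70 mGal

-22.7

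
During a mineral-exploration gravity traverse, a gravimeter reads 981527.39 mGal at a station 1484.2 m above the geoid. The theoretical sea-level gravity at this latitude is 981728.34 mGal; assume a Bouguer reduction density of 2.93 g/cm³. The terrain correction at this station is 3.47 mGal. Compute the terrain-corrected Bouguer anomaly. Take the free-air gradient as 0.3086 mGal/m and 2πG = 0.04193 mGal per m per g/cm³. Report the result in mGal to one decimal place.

Free-air correction = 0.3086 × 1484.2 = 458.02 mGal
Free-air anomaly = 981527.39 − 981728.34 + (458.02) = 257.07 mGal
Bouguer slab correction = 0.04193 × 2.93 × 1484.2 = 182.34 mGal
Simple Bouguer anomaly = 257.07 − (182.34) = 74.73 mGal
Complete Bouguer anomaly = 74.73 + 3.47 = 78.20 mGal

78.2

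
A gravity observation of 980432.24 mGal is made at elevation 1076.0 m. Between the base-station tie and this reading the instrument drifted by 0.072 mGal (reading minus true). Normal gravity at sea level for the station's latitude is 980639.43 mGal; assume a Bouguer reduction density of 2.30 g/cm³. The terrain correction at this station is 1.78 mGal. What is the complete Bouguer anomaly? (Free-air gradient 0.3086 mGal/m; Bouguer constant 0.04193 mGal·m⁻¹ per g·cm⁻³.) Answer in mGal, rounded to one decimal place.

22.8

Drift-corrected reading = 980432.24 − (0.072) = 980432.168 mGal
Free-air correction = 0.3086 × 1076.0 = 332.05 mGal
Free-air anomaly = 980432.168 − 980639.43 + (332.05) = 124.788 mGal
Bouguer slab correction = 0.04193 × 2.30 × 1076.0 = 103.77 mGal
Simple Bouguer anomaly = 124.788 − (103.77) = 21.018 mGal
Complete Bouguer anomaly = 21.018 + 1.78 = 22.798 mGal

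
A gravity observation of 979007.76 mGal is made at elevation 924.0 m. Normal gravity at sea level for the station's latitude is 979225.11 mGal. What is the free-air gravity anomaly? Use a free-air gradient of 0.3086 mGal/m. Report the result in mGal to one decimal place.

Free-air correction = 0.3086 × 924.0 = 285.15 mGal
Free-air anomaly = 979007.76 − 979225.11 + (285.15) = 67.80 mGal

67.8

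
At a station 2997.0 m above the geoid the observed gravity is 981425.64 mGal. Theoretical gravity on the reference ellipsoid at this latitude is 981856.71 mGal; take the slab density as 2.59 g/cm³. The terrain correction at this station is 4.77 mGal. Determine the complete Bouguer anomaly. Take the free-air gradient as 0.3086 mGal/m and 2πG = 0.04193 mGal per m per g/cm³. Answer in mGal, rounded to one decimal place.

173.1

Free-air correction = 0.3086 × 2997.0 = 924.87 mGal
Free-air anomaly = 981425.64 − 981856.71 + (924.87) = 493.80 mGal
Bouguer slab correction = 0.04193 × 2.59 × 2997.0 = 325.47 mGal
Simple Bouguer anomaly = 493.80 − (325.47) = 168.33 mGal
Complete Bouguer anomaly = 168.33 + 4.77 = 173.10 mGal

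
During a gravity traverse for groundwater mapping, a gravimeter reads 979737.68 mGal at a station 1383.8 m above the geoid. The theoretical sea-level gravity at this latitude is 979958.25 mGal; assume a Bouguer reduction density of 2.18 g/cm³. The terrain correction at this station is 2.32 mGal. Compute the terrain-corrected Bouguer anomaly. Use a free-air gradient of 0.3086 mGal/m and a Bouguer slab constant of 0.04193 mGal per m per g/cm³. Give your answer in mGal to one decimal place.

82.3

Free-air correction = 0.3086 × 1383.8 = 427.04 mGal
Free-air anomaly = 979737.68 − 979958.25 + (427.04) = 206.47 mGal
Bouguer slab correction = 0.04193 × 2.18 × 1383.8 = 126.49 mGal
Simple Bouguer anomaly = 206.47 − (126.49) = 79.98 mGal
Complete Bouguer anomaly = 79.98 + 2.32 = 82.30 mGal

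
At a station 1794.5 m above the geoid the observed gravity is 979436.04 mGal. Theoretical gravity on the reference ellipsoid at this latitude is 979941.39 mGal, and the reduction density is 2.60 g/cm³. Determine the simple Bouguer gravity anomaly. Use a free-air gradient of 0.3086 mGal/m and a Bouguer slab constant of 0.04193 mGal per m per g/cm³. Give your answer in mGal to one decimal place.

Free-air correction = 0.3086 × 1794.5 = 553.78 mGal
Free-air anomaly = 979436.04 − 979941.39 + (553.78) = 48.43 mGal
Bouguer slab correction = 0.04193 × 2.60 × 1794.5 = 195.63 mGal
Simple Bouguer anomaly = 48.43 − (195.63) = -147.20 mGal

-147.2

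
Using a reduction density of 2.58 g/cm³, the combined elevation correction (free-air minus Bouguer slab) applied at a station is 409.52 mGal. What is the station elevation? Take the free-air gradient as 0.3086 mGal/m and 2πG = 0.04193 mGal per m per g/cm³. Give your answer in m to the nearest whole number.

Combined gradient = 0.3086 − 0.04193 × 2.58 = 0.2004206 mGal/m
h = 409.52 / 0.2004206 = 2043.30 m

2043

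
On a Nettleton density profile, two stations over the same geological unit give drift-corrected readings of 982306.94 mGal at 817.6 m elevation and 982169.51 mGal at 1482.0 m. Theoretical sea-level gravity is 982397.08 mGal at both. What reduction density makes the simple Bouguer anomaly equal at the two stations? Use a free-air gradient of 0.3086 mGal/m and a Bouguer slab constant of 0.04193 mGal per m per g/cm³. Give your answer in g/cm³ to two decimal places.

Δg_obs = 982169.51 − 982306.94 = -137.43 mGal over Δh = 1482.0 − 817.6 = 664.4 m
Equal Bouguer anomalies ⇒ Δg_obs + (0.3086 − 0.04193ρ)·Δh = 0
0.3086 − 0.04193ρ = −Δg_obs/Δh = 0.20685
ρ = (0.3086 − 0.20685) / 0.04193 = 2.43 g/cm³

2.43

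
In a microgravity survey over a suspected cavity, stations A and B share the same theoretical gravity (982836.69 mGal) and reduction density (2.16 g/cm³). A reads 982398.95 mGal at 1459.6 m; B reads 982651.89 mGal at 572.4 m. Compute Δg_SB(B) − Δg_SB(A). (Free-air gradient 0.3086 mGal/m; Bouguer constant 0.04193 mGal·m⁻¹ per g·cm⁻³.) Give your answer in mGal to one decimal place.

59.5

Δg_SB(A) = 982398.95 − 982836.69 + 0.3086×1459.6 − 0.04193×2.16×1459.6 = -119.50 mGal
Δg_SB(B) = 982651.89 − 982836.69 + 0.3086×572.4 − 0.04193×2.16×572.4 = -60.00 mGal
Difference = -60.00 − (-119.50) = 59.50 mGal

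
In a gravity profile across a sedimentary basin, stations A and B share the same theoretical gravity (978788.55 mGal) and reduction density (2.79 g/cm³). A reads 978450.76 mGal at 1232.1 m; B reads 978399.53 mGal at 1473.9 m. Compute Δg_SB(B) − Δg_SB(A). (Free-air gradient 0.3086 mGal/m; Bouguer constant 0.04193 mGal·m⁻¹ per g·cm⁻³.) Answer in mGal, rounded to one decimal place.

Δg_SB(A) = 978450.76 − 978788.55 + 0.3086×1232.1 − 0.04193×2.79×1232.1 = -101.70 mGal
Δg_SB(B) = 978399.53 − 978788.55 + 0.3086×1473.9 − 0.04193×2.79×1473.9 = -106.60 mGal
Difference = -106.60 − (-101.70) = -4.90 mGal

-4.9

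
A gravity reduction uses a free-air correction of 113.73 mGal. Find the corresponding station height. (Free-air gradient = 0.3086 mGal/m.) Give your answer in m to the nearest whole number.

369

h = 113.73 / 0.3086 = 368.54 m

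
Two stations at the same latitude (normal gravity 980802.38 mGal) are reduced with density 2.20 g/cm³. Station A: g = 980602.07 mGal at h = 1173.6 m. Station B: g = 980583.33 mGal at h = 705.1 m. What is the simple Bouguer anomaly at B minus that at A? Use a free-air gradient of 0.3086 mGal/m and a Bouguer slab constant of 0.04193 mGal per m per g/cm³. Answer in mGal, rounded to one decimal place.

Δg_SB(A) = 980602.07 − 980802.38 + 0.3086×1173.6 − 0.04193×2.20×1173.6 = 53.60 mGal
Δg_SB(B) = 980583.33 − 980802.38 + 0.3086×705.1 − 0.04193×2.20×705.1 = -66.50 mGal
Difference = -66.50 − (53.60) = -120.10 mGal

-120.1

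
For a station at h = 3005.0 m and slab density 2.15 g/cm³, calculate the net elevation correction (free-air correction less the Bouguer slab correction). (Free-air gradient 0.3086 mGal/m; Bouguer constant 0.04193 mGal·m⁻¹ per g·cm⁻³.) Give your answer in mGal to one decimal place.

656.4

Combined gradient = 0.3086 − 0.04193 × 2.15 = 0.2184505 mGal/m
Combined elevation correction = 0.2184505 × 3005.0 = 656.4 mGal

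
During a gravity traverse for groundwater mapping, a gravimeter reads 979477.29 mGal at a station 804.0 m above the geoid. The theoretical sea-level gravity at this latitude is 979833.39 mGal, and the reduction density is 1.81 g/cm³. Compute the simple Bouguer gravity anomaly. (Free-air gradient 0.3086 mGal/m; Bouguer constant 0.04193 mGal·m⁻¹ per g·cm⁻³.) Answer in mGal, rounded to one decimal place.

Free-air correction = 0.3086 × 804.0 = 248.11 mGal
Free-air anomaly = 979477.29 − 979833.39 + (248.11) = -107.99 mGal
Bouguer slab correction = 0.04193 × 1.81 × 804.0 = 61.02 mGal
Simple Bouguer anomaly = -107.99 − (61.02) = -169.01 mGal

-169.0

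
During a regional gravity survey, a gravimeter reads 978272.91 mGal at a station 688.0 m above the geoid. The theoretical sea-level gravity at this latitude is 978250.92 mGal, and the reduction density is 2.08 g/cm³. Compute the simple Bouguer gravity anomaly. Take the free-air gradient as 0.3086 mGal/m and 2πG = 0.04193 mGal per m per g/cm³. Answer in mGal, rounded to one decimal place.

Free-air correction = 0.3086 × 688.0 = 212.32 mGal
Free-air anomaly = 978272.91 − 978250.92 + (212.32) = 234.31 mGal
Bouguer slab correction = 0.04193 × 2.08 × 688.0 = 60.00 mGal
Simple Bouguer anomaly = 234.31 − (60.00) = 174.31 mGal

174.3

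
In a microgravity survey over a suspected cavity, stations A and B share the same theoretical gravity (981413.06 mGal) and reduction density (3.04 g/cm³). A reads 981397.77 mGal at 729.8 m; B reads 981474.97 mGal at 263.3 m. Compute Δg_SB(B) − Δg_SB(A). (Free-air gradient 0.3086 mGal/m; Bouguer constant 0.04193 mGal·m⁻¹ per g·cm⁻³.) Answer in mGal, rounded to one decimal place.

Δg_SB(A) = 981397.77 − 981413.06 + 0.3086×729.8 − 0.04193×3.04×729.8 = 116.90 mGal
Δg_SB(B) = 981474.97 − 981413.06 + 0.3086×263.3 − 0.04193×3.04×263.3 = 109.60 mGal
Difference = 109.60 − (116.90) = -7.30 mGal

-7.3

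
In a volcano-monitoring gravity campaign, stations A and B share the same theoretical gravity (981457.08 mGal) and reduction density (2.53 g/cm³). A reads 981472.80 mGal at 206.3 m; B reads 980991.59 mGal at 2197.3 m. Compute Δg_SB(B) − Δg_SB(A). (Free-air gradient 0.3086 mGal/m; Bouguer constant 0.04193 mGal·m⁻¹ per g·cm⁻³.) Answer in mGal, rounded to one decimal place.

-78.0

Δg_SB(A) = 981472.80 − 981457.08 + 0.3086×206.3 − 0.04193×2.53×206.3 = 57.50 mGal
Δg_SB(B) = 980991.59 − 981457.08 + 0.3086×2197.3 − 0.04193×2.53×2197.3 = -20.50 mGal
Difference = -20.50 − (57.50) = -78.00 mGal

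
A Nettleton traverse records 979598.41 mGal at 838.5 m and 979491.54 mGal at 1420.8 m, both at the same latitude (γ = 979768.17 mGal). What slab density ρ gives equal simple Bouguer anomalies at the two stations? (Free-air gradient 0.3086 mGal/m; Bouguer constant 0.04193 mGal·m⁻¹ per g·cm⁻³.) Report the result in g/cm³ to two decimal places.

2.98

Δg_obs = 979491.54 − 979598.41 = -106.87 mGal over Δh = 1420.8 − 838.5 = 582.3 m
Equal Bouguer anomalies ⇒ Δg_obs + (0.3086 − 0.04193ρ)·Δh = 0
0.3086 − 0.04193ρ = −Δg_obs/Δh = 0.18353
ρ = (0.3086 − 0.18353) / 0.04193 = 2.98 g/cm³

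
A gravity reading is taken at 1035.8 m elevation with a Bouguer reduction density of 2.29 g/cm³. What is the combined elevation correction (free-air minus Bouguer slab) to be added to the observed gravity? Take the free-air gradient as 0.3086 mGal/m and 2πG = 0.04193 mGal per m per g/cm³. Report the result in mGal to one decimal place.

Combined gradient = 0.3086 − 0.04193 × 2.29 = 0.2125803 mGal/m
Combined elevation correction = 0.2125803 × 1035.8 = 220.2 mGal

220.2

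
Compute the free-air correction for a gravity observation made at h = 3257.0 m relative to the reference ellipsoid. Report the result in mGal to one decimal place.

1005.1

Free-air correction = 0.3086 × 3257.0 = 1005.1 mGal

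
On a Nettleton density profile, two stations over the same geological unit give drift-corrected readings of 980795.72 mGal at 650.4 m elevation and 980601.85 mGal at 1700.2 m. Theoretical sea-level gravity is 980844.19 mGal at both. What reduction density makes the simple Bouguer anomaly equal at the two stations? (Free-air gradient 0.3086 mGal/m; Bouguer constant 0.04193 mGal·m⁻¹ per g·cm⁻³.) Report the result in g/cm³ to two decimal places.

2.96

Δg_obs = 980601.85 − 980795.72 = -193.87 mGal over Δh = 1700.2 − 650.4 = 1049.8 m
Equal Bouguer anomalies ⇒ Δg_obs + (0.3086 − 0.04193ρ)·Δh = 0
0.3086 − 0.04193ρ = −Δg_obs/Δh = 0.18467
ρ = (0.3086 − 0.18467) / 0.04193 = 2.96 g/cm³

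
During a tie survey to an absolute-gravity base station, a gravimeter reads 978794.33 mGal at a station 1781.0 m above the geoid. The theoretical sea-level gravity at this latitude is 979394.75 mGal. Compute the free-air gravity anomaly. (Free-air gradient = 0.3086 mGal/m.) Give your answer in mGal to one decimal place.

Free-air correction = 0.3086 × 1781.0 = 549.62 mGal
Free-air anomaly = 978794.33 − 979394.75 + (549.62) = -50.80 mGal

-50.8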